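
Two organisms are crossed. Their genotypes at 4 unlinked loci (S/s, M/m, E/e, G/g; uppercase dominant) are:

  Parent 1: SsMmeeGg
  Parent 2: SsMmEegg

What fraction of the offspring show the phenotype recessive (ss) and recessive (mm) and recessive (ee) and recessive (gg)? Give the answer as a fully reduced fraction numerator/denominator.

P(ss mm ee gg) = 1/64

SsMmeeGg gametes: SMeG×2, SMeg×2, SmeG×2, Smeg×2, sMeG×2, sMeg×2, smeG×2, smeg×2
SsMmEegg gametes: SMEg×2, SMeg×2, SmEg×2, Smeg×2, sMEg×2, sMeg×2, smEg×2, smeg×2
SsMmeeGg×SsMmEegg grid (16·16=256): SSMMEeGg=4 SSMMEegg=4 SSMMeeGg=4 SSMMeegg=4 SSMmEeGg=8 SSMmEegg=8 SSMmeeGg=8 SSMmeegg=8 SSmmEeGg=4 SSmmEegg=4 SSmmeeGg=4 SSmmeegg=4 SsMMEeGg=8 SsMMEegg=8 SsMMeeGg=8 SsMMeegg=8 SsMmEeGg=16 SsMmEegg=16 SsMmeeGg=16 SsMmeegg=16 SsmmEeGg=8 SsmmEegg=8 SsmmeeGg=8 Ssmmeegg=8 ssMMEeGg=4 ssMMEegg=4 ssMMeeGg=4 ssMMeegg=4 ssMmEeGg=8 ssMmEegg=8 ssMmeeGg=8 ssMmeegg=8 ssmmEeGg=4 ssmmEegg=4 ssmmeeGg=4 ssmmeegg=4
ss mm ee gg hits 4/256; gcd=4; 4÷4/256÷4 = 1/64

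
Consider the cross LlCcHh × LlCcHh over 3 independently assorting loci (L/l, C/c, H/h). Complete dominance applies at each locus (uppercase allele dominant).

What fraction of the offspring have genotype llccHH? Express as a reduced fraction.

P(llccHH) = 1/64

LlCcHh gametes: LCH×1, LCh×1, LcH×1, Lch×1, lCH×1, lCh×1, lcH×1, lch×1
LlCcHh gametes: LCH×1, LCh×1, LcH×1, Lch×1, lCH×1, lCh×1, lcH×1, lch×1
LlCcHh×LlCcHh grid (8·8=64): LLCCHH=1 LLCCHh=2 LLCChh=1 LLCcHH=2 LLCcHh=4 LLCchh=2 LLccHH=1 LLccHh=2 LLcchh=1 LlCCHH=2 LlCCHh=4 LlCChh=2 LlCcHH=4 LlCcHh=8 LlCchh=4 LlccHH=2 LlccHh=4 Llcchh=2 llCCHH=1 llCCHh=2 llCChh=1 llCcHH=2 llCcHh=4 llCchh=2 llccHH=1 llccHh=2 llcchh=1
llccHH hits 1/64; gcd=1; 1÷1/64÷1 = 1/64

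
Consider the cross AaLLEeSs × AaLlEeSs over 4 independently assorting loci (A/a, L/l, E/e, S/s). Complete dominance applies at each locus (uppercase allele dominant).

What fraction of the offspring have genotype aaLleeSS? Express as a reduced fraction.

AaLLEeSs gametes: ALES×2, ALEs×2, ALeS×2, ALes×2, aLES×2, aLEs×2, aLeS×2, aLes×2
AaLlEeSs gametes: ALES×1, ALEs×1, ALeS×1, ALes×1, AlES×1, AlEs×1, AleS×1, Ales×1, aLES×1, aLEs×1, aLeS×1, aLes×1, alES×1, alEs×1, aleS×1, ales×1
AaLLEeSs×AaLlEeSs grid (16·16=256): AALLEESS=2 AALLEESs=4 AALLEEss=2 AALLEeSS=4 AALLEeSs=8 AALLEess=4 AALLeeSS=2 AALLeeSs=4 AALLeess=2 AALlEESS=2 AALlEESs=4 AALlEEss=2 AALlEeSS=4 AALlEeSs=8 AALlEess=4 AALleeSS=2 AALleeSs=4 AALleess=2 AaLLEESS=4 AaLLEESs=8 AaLLEEss=4 AaLLEeSS=8 AaLLEeSs=16 AaLLEess=8 AaLLeeSS=4 AaLLeeSs=8 AaLLeess=4 AaLlEESS=4 AaLlEESs=8 AaLlEEss=4 AaLlEeSS=8 AaLlEeSs=16 AaLlEess=8 AaLleeSS=4 AaLleeSs=8 AaLleess=4 aaLLEESS=2 aaLLEESs=4 aaLLEEss=2 aaLLEeSS=4 aaLLEeSs=8 aaLLEess=4 aaLLeeSS=2 aaLLeeSs=4 aaLLeess=2 aaLlEESS=2 aaLlEESs=4 aaLlEEss=2 aaLlEeSS=4 aaLlEeSs=8 aaLlEess=4 aaLleeSS=2 aaLleeSs=4 aaLleess=2
aaLleeSS hits 2/256; gcd=2; 2÷2/256÷2 = 1/128

P(aaLleeSS) = 1/128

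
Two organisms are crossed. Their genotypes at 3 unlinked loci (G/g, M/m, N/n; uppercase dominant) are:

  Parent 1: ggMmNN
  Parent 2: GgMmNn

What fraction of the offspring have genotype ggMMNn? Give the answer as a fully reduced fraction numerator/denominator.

ggMmNN gametes: gMN×4, gmN×4
GgMmNn gametes: GMN×1, GMn×1, GmN×1, Gmn×1, gMN×1, gMn×1, gmN×1, gmn×1
ggMmNN×GgMmNn grid (8·8=64): GgMMNN=4 GgMMNn=4 GgMmNN=8 GgMmNn=8 GgmmNN=4 GgmmNn=4 ggMMNN=4 ggMMNn=4 ggMmNN=8 ggMmNn=8 ggmmNN=4 ggmmNn=4
ggMMNn hits 4/64; gcd=4; 4÷4/64÷4 = 1/16

P(ggMMNn) = 1/16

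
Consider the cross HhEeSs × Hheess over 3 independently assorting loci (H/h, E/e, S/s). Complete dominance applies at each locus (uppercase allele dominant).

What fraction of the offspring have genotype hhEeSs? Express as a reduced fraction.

HhEeSs gametes: HES×1, HEs×1, HeS×1, Hes×1, hES×1, hEs×1, heS×1, hes×1
Hheess gametes: Hes×4, hes×4
HhEeSs×Hheess grid (8·8=64): HHEeSs=4 HHEess=4 HHeeSs=4 HHeess=4 HhEeSs=8 HhEess=8 HheeSs=8 Hheess=8 hhEeSs=4 hhEess=4 hheeSs=4 hheess=4
hhEeSs hits 4/64; gcd=4; 4÷4/64÷4 = 1/16

P(hhEeSs) = 1/16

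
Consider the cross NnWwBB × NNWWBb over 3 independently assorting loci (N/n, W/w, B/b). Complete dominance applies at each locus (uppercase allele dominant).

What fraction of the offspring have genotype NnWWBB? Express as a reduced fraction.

NnWwBB gametes: NWB×2, NwB×2, nWB×2, nwB×2
NNWWBb gametes: NWB×4, NWb×4
NnWwBB×NNWWBb grid (8·8=64): NNWWBB=8 NNWWBb=8 NNWwBB=8 NNWwBb=8 NnWWBB=8 NnWWBb=8 NnWwBB=8 NnWwBb=8
NnWWBB hits 8/64; gcd=8; 8÷8/64÷8 = 1/8

P(NnWWBB) = 1/8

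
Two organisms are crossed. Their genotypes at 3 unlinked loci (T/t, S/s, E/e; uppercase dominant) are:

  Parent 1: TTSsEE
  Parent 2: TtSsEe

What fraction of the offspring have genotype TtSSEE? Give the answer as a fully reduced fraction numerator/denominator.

TTSsEE gametes: TSE×4, TsE×4
TtSsEe gametes: TSE×1, TSe×1, TsE×1, Tse×1, tSE×1, tSe×1, tsE×1, tse×1
TTSsEE×TtSsEe grid (8·8=64): TTSSEE=4 TTSSEe=4 TTSsEE=8 TTSsEe=8 TTssEE=4 TTssEe=4 TtSSEE=4 TtSSEe=4 TtSsEE=8 TtSsEe=8 TtssEE=4 TtssEe=4
TtSSEE hits 4/64; gcd=4; 4÷4/64÷4 = 1/16

P(TtSSEE) = 1/16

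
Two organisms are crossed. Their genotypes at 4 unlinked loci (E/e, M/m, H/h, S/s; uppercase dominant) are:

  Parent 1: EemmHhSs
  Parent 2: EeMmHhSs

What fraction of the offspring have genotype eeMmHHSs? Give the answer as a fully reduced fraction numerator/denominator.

EemmHhSs gametes: EmHS×2, EmHs×2, EmhS×2, Emhs×2, emHS×2, emHs×2, emhS×2, emhs×2
EeMmHhSs gametes: EMHS×1, EMHs×1, EMhS×1, EMhs×1, EmHS×1, EmHs×1, EmhS×1, Emhs×1, eMHS×1, eMHs×1, eMhS×1, eMhs×1, emHS×1, emHs×1, emhS×1, emhs×1
EemmHhSs×EeMmHhSs grid (16·16=256): EEMmHHSS=2 EEMmHHSs=4 EEMmHHss=2 EEMmHhSS=4 EEMmHhSs=8 EEMmHhss=4 EEMmhhSS=2 EEMmhhSs=4 EEMmhhss=2 EEmmHHSS=2 EEmmHHSs=4 EEmmHHss=2 EEmmHhSS=4 EEmmHhSs=8 EEmmHhss=4 EEmmhhSS=2 EEmmhhSs=4 EEmmhhss=2 EeMmHHSS=4 EeMmHHSs=8 EeMmHHss=4 EeMmHhSS=8 EeMmHhSs=16 EeMmHhss=8 EeMmhhSS=4 EeMmhhSs=8 EeMmhhss=4 EemmHHSS=4 EemmHHSs=8 EemmHHss=4 EemmHhSS=8 EemmHhSs=16 EemmHhss=8 EemmhhSS=4 EemmhhSs=8 Eemmhhss=4 eeMmHHSS=2 eeMmHHSs=4 eeMmHHss=2 eeMmHhSS=4 eeMmHhSs=8 eeMmHhss=4 eeMmhhSS=2 eeMmhhSs=4 eeMmhhss=2 eemmHHSS=2 eemmHHSs=4 eemmHHss=2 eemmHhSS=4 eemmHhSs=8 eemmHhss=4 eemmhhSS=2 eemmhhSs=4 eemmhhss=2
eeMmHHSs hits 4/256; gcd=4; 4÷4/256÷4 = 1/64

P(eeMmHHSs) = 1/64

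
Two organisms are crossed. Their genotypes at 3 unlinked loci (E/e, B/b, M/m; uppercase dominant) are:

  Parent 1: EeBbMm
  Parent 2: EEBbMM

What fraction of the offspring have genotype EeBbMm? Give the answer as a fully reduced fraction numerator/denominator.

P(EeBbMm) = 1/8

EeBbMm gametes: EBM×1, EBm×1, EbM×1, Ebm×1, eBM×1, eBm×1, ebM×1, ebm×1
EEBbMM gametes: EBM×4, EbM×4
EeBbMm×EEBbMM grid (8·8=64): EEBBMM=4 EEBBMm=4 EEBbMM=8 EEBbMm=8 EEbbMM=4 EEbbMm=4 EeBBMM=4 EeBBMm=4 EeBbMM=8 EeBbMm=8 EebbMM=4 EebbMm=4
EeBbMm hits 8/64; gcd=8; 8÷8/64÷8 = 1/8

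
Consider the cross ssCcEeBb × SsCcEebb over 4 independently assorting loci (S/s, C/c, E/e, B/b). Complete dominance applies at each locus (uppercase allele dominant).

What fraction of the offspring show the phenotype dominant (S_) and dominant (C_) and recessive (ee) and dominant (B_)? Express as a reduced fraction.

ssCcEeBb gametes: sCEB×2, sCEb×2, sCeB×2, sCeb×2, scEB×2, scEb×2, sceB×2, sceb×2
SsCcEebb gametes: SCEb×2, SCeb×2, ScEb×2, Sceb×2, sCEb×2, sCeb×2, scEb×2, sceb×2
ssCcEeBb×SsCcEebb grid (16·16=256): SsCCEEBb=4 SsCCEEbb=4 SsCCEeBb=8 SsCCEebb=8 SsCCeeBb=4 SsCCeebb=4 SsCcEEBb=8 SsCcEEbb=8 SsCcEeBb=16 SsCcEebb=16 SsCceeBb=8 SsCceebb=8 SsccEEBb=4 SsccEEbb=4 SsccEeBb=8 SsccEebb=8 SscceeBb=4 Sscceebb=4 ssCCEEBb=4 ssCCEEbb=4 ssCCEeBb=8 ssCCEebb=8 ssCCeeBb=4 ssCCeebb=4 ssCcEEBb=8 ssCcEEbb=8 ssCcEeBb=16 ssCcEebb=16 ssCceeBb=8 ssCceebb=8 ssccEEBb=4 ssccEEbb=4 ssccEeBb=8 ssccEebb=8 sscceeBb=4 sscceebb=4
S_ C_ ee B_ hits 12/256; gcd=4; 12÷4/256÷4 = 3/64

P(S_ C_ ee B_) = 3/64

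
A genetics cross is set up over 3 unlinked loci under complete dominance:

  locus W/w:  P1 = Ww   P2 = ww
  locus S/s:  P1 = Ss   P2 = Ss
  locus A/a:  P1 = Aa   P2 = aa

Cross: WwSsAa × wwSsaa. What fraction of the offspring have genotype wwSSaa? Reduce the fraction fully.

WwSsAa gametes: WSA×1, WSa×1, WsA×1, Wsa×1, wSA×1, wSa×1, wsA×1, wsa×1
wwSsaa gametes: wSa×4, wsa×4
WwSsAa×wwSsaa grid (8·8=64): WwSSAa=4 WwSSaa=4 WwSsAa=8 WwSsaa=8 WwssAa=4 Wwssaa=4 wwSSAa=4 wwSSaa=4 wwSsAa=8 wwSsaa=8 wwssAa=4 wwssaa=4
wwSSaa hits 4/64; gcd=4; 4÷4/64÷4 = 1/16

P(wwSSaa) = 1/16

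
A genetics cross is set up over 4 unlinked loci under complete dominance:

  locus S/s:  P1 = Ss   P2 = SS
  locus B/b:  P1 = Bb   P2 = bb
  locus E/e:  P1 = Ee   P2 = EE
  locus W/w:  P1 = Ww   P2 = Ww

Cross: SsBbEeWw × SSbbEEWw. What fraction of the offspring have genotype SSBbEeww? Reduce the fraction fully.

SsBbEeWw gametes: SBEW×1, SBEw×1, SBeW×1, SBew×1, SbEW×1, SbEw×1, SbeW×1, Sbew×1, sBEW×1, sBEw×1, sBeW×1, sBew×1, sbEW×1, sbEw×1, sbeW×1, sbew×1
SSbbEEWw gametes: SbEW×8, SbEw×8
SsBbEeWw×SSbbEEWw grid (16·16=256): SSBbEEWW=8 SSBbEEWw=16 SSBbEEww=8 SSBbEeWW=8 SSBbEeWw=16 SSBbEeww=8 SSbbEEWW=8 SSbbEEWw=16 SSbbEEww=8 SSbbEeWW=8 SSbbEeWw=16 SSbbEeww=8 SsBbEEWW=8 SsBbEEWw=16 SsBbEEww=8 SsBbEeWW=8 SsBbEeWw=16 SsBbEeww=8 SsbbEEWW=8 SsbbEEWw=16 SsbbEEww=8 SsbbEeWW=8 SsbbEeWw=16 SsbbEeww=8
SSBbEeww hits 8/256; gcd=8; 8÷8/256÷8 = 1/32

P(SSBbEeww) = 1/32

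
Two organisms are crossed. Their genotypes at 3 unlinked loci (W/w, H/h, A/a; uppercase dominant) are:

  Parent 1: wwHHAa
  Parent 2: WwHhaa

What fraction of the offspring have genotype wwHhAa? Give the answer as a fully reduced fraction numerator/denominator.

P(wwHhAa) = 1/8

wwHHAa gametes: wHA×4, wHa×4
WwHhaa gametes: WHa×2, Wha×2, wHa×2, wha×2
wwHHAa×WwHhaa grid (8·8=64): WwHHAa=8 WwHHaa=8 WwHhAa=8 WwHhaa=8 wwHHAa=8 wwHHaa=8 wwHhAa=8 wwHhaa=8
wwHhAa hits 8/64; gcd=8; 8÷8/64÷8 = 1/8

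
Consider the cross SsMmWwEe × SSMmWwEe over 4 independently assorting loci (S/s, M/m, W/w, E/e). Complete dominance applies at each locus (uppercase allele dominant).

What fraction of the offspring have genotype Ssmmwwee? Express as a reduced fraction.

P(Ssmmwwee) = 1/128

SsMmWwEe gametes: SMWE×1, SMWe×1, SMwE×1, SMwe×1, SmWE×1, SmWe×1, SmwE×1, Smwe×1, sMWE×1, sMWe×1, sMwE×1, sMwe×1, smWE×1, smWe×1, smwE×1, smwe×1
SSMmWwEe gametes: SMWE×2, SMWe×2, SMwE×2, SMwe×2, SmWE×2, SmWe×2, SmwE×2, Smwe×2
SsMmWwEe×SSMmWwEe grid (16·16=256): SSMMWWEE=2 SSMMWWEe=4 SSMMWWee=2 SSMMWwEE=4 SSMMWwEe=8 SSMMWwee=4 SSMMwwEE=2 SSMMwwEe=4 SSMMwwee=2 SSMmWWEE=4 SSMmWWEe=8 SSMmWWee=4 SSMmWwEE=8 SSMmWwEe=16 SSMmWwee=8 SSMmwwEE=4 SSMmwwEe=8 SSMmwwee=4 SSmmWWEE=2 SSmmWWEe=4 SSmmWWee=2 SSmmWwEE=4 SSmmWwEe=8 SSmmWwee=4 SSmmwwEE=2 SSmmwwEe=4 SSmmwwee=2 SsMMWWEE=2 SsMMWWEe=4 SsMMWWee=2 SsMMWwEE=4 SsMMWwEe=8 SsMMWwee=4 SsMMwwEE=2 SsMMwwEe=4 SsMMwwee=2 SsMmWWEE=4 SsMmWWEe=8 SsMmWWee=4 SsMmWwEE=8 SsMmWwEe=16 SsMmWwee=8 SsMmwwEE=4 SsMmwwEe=8 SsMmwwee=4 SsmmWWEE=2 SsmmWWEe=4 SsmmWWee=2 SsmmWwEE=4 SsmmWwEe=8 SsmmWwee=4 SsmmwwEE=2 SsmmwwEe=4 Ssmmwwee=2
Ssmmwwee hits 2/256; gcd=2; 2÷2/256÷2 = 1/128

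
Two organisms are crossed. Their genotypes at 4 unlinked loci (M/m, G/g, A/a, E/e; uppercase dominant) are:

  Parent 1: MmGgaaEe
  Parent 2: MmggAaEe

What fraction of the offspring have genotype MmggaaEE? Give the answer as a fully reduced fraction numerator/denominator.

P(MmggaaEE) = 1/32

MmGgaaEe gametes: MGaE×2, MGae×2, MgaE×2, Mgae×2, mGaE×2, mGae×2, mgaE×2, mgae×2
MmggAaEe gametes: MgAE×2, MgAe×2, MgaE×2, Mgae×2, mgAE×2, mgAe×2, mgaE×2, mgae×2
MmGgaaEe×MmggAaEe grid (16·16=256): MMGgAaEE=4 MMGgAaEe=8 MMGgAaee=4 MMGgaaEE=4 MMGgaaEe=8 MMGgaaee=4 MMggAaEE=4 MMggAaEe=8 MMggAaee=4 MMggaaEE=4 MMggaaEe=8 MMggaaee=4 MmGgAaEE=8 MmGgAaEe=16 MmGgAaee=8 MmGgaaEE=8 MmGgaaEe=16 MmGgaaee=8 MmggAaEE=8 MmggAaEe=16 MmggAaee=8 MmggaaEE=8 MmggaaEe=16 Mmggaaee=8 mmGgAaEE=4 mmGgAaEe=8 mmGgAaee=4 mmGgaaEE=4 mmGgaaEe=8 mmGgaaee=4 mmggAaEE=4 mmggAaEe=8 mmggAaee=4 mmggaaEE=4 mmggaaEe=8 mmggaaee=4
MmggaaEE hits 8/256; gcd=8; 8÷8/256÷8 = 1/32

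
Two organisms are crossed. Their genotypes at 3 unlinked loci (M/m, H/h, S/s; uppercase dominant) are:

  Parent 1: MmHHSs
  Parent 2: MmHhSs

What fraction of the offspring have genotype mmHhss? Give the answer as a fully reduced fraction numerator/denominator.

P(mmHhss) = 1/32

MmHHSs gametes: MHS×2, MHs×2, mHS×2, mHs×2
MmHhSs gametes: MHS×1, MHs×1, MhS×1, Mhs×1, mHS×1, mHs×1, mhS×1, mhs×1
MmHHSs×MmHhSs grid (8·8=64): MMHHSS=2 MMHHSs=4 MMHHss=2 MMHhSS=2 MMHhSs=4 MMHhss=2 MmHHSS=4 MmHHSs=8 MmHHss=4 MmHhSS=4 MmHhSs=8 MmHhss=4 mmHHSS=2 mmHHSs=4 mmHHss=2 mmHhSS=2 mmHhSs=4 mmHhss=2
mmHhss hits 2/64; gcd=2; 2÷2/64÷2 = 1/32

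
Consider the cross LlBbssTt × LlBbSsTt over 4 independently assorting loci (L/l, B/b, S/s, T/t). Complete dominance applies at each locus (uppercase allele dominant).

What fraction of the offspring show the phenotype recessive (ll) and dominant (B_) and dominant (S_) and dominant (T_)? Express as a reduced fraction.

LlBbssTt gametes: LBsT×2, LBst×2, LbsT×2, Lbst×2, lBsT×2, lBst×2, lbsT×2, lbst×2
LlBbSsTt gametes: LBST×1, LBSt×1, LBsT×1, LBst×1, LbST×1, LbSt×1, LbsT×1, Lbst×1, lBST×1, lBSt×1, lBsT×1, lBst×1, lbST×1, lbSt×1, lbsT×1, lbst×1
LlBbssTt×LlBbSsTt grid (16·16=256): LLBBSsTT=2 LLBBSsTt=4 LLBBSstt=2 LLBBssTT=2 LLBBssTt=4 LLBBsstt=2 LLBbSsTT=4 LLBbSsTt=8 LLBbSstt=4 LLBbssTT=4 LLBbssTt=8 LLBbsstt=4 LLbbSsTT=2 LLbbSsTt=4 LLbbSstt=2 LLbbssTT=2 LLbbssTt=4 LLbbsstt=2 LlBBSsTT=4 LlBBSsTt=8 LlBBSstt=4 LlBBssTT=4 LlBBssTt=8 LlBBsstt=4 LlBbSsTT=8 LlBbSsTt=16 LlBbSstt=8 LlBbssTT=8 LlBbssTt=16 LlBbsstt=8 LlbbSsTT=4 LlbbSsTt=8 LlbbSstt=4 LlbbssTT=4 LlbbssTt=8 Llbbsstt=4 llBBSsTT=2 llBBSsTt=4 llBBSstt=2 llBBssTT=2 llBBssTt=4 llBBsstt=2 llBbSsTT=4 llBbSsTt=8 llBbSstt=4 llBbssTT=4 llBbssTt=8 llBbsstt=4 llbbSsTT=2 llbbSsTt=4 llbbSstt=2 llbbssTT=2 llbbssTt=4 llbbsstt=2
ll B_ S_ T_ hits 18/256; gcd=2; 18÷2/256÷2 = 9/128

P(ll B_ S_ T_) = 9/128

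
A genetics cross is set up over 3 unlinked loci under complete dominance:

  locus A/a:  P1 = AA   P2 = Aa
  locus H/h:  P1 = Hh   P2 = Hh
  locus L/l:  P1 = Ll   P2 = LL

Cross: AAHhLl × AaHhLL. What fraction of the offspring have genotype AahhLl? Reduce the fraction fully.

P(AahhLl) = 1/16

AAHhLl gametes: AHL×2, AHl×2, AhL×2, Ahl×2
AaHhLL gametes: AHL×2, AhL×2, aHL×2, ahL×2
AAHhLl×AaHhLL grid (8·8=64): AAHHLL=4 AAHHLl=4 AAHhLL=8 AAHhLl=8 AAhhLL=4 AAhhLl=4 AaHHLL=4 AaHHLl=4 AaHhLL=8 AaHhLl=8 AahhLL=4 AahhLl=4
AahhLl hits 4/64; gcd=4; 4÷4/64÷4 = 1/16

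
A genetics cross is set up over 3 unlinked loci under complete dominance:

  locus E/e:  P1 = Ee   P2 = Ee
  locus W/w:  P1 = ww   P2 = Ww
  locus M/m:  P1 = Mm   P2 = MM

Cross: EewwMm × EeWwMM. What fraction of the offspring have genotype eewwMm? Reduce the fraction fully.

P(eewwMm) = 1/16

EewwMm gametes: EwM×2, Ewm×2, ewM×2, ewm×2
EeWwMM gametes: EWM×2, EwM×2, eWM×2, ewM×2
EewwMm×EeWwMM grid (8·8=64): EEWwMM=4 EEWwMm=4 EEwwMM=4 EEwwMm=4 EeWwMM=8 EeWwMm=8 EewwMM=8 EewwMm=8 eeWwMM=4 eeWwMm=4 eewwMM=4 eewwMm=4
eewwMm hits 4/64; gcd=4; 4÷4/64÷4 = 1/16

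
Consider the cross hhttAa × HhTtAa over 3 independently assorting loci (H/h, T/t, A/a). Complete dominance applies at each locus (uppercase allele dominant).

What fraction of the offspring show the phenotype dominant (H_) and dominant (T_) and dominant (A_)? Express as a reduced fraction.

hhttAa gametes: htA×4, hta×4
HhTtAa gametes: HTA×1, HTa×1, HtA×1, Hta×1, hTA×1, hTa×1, htA×1, hta×1
hhttAa×HhTtAa grid (8·8=64): HhTtAA=4 HhTtAa=8 HhTtaa=4 HhttAA=4 HhttAa=8 Hhttaa=4 hhTtAA=4 hhTtAa=8 hhTtaa=4 hhttAA=4 hhttAa=8 hhttaa=4
H_ T_ A_ hits 12/64; gcd=4; 12÷4/64÷4 = 3/16

P(H_ T_ A_) = 3/16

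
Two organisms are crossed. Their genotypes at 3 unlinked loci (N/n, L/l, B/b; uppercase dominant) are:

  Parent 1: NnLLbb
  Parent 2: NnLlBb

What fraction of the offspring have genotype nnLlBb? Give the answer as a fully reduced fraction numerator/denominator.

P(nnLlBb) = 1/16

NnLLbb gametes: NLb×4, nLb×4
NnLlBb gametes: NLB×1, NLb×1, NlB×1, Nlb×1, nLB×1, nLb×1, nlB×1, nlb×1
NnLLbb×NnLlBb grid (8·8=64): NNLLBb=4 NNLLbb=4 NNLlBb=4 NNLlbb=4 NnLLBb=8 NnLLbb=8 NnLlBb=8 NnLlbb=8 nnLLBb=4 nnLLbb=4 nnLlBb=4 nnLlbb=4
nnLlBb hits 4/64; gcd=4; 4÷4/64÷4 = 1/16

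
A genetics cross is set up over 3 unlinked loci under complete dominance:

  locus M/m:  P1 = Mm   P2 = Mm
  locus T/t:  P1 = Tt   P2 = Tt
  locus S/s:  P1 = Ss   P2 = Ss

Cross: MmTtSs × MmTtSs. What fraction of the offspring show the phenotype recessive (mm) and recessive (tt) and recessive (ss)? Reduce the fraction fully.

MmTtSs gametes: MTS×1, MTs×1, MtS×1, Mts×1, mTS×1, mTs×1, mtS×1, mts×1
MmTtSs gametes: MTS×1, MTs×1, MtS×1, Mts×1, mTS×1, mTs×1, mtS×1, mts×1
MmTtSs×MmTtSs grid (8·8=64): MMTTSS=1 MMTTSs=2 MMTTss=1 MMTtSS=2 MMTtSs=4 MMTtss=2 MMttSS=1 MMttSs=2 MMttss=1 MmTTSS=2 MmTTSs=4 MmTTss=2 MmTtSS=4 MmTtSs=8 MmTtss=4 MmttSS=2 MmttSs=4 Mmttss=2 mmTTSS=1 mmTTSs=2 mmTTss=1 mmTtSS=2 mmTtSs=4 mmTtss=2 mmttSS=1 mmttSs=2 mmttss=1
mm tt ss hits 1/64; gcd=1; 1÷1/64÷1 = 1/64

P(mm tt ss) = 1/64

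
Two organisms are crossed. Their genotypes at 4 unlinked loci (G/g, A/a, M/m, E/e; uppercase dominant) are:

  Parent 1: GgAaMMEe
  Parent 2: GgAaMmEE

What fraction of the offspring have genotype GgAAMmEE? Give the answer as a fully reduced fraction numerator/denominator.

P(GgAAMmEE) = 1/32

GgAaMMEe gametes: GAME×2, GAMe×2, GaME×2, GaMe×2, gAME×2, gAMe×2, gaME×2, gaMe×2
GgAaMmEE gametes: GAME×2, GAmE×2, GaME×2, GamE×2, gAME×2, gAmE×2, gaME×2, gamE×2
GgAaMMEe×GgAaMmEE grid (16·16=256): GGAAMMEE=4 GGAAMMEe=4 GGAAMmEE=4 GGAAMmEe=4 GGAaMMEE=8 GGAaMMEe=8 GGAaMmEE=8 GGAaMmEe=8 GGaaMMEE=4 GGaaMMEe=4 GGaaMmEE=4 GGaaMmEe=4 GgAAMMEE=8 GgAAMMEe=8 GgAAMmEE=8 GgAAMmEe=8 GgAaMMEE=16 GgAaMMEe=16 GgAaMmEE=16 GgAaMmEe=16 GgaaMMEE=8 GgaaMMEe=8 GgaaMmEE=8 GgaaMmEe=8 ggAAMMEE=4 ggAAMMEe=4 ggAAMmEE=4 ggAAMmEe=4 ggAaMMEE=8 ggAaMMEe=8 ggAaMmEE=8 ggAaMmEe=8 ggaaMMEE=4 ggaaMMEe=4 ggaaMmEE=4 ggaaMmEe=4
GgAAMmEE hits 8/256; gcd=8; 8÷8/256÷8 = 1/32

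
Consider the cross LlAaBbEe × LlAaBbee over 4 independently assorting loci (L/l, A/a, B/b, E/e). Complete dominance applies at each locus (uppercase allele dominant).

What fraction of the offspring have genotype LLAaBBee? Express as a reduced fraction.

LlAaBbEe gametes: LABE×1, LABe×1, LAbE×1, LAbe×1, LaBE×1, LaBe×1, LabE×1, Labe×1, lABE×1, lABe×1, lAbE×1, lAbe×1, laBE×1, laBe×1, labE×1, labe×1
LlAaBbee gametes: LABe×2, LAbe×2, LaBe×2, Labe×2, lABe×2, lAbe×2, laBe×2, labe×2
LlAaBbEe×LlAaBbee grid (16·16=256): LLAABBEe=2 LLAABBee=2 LLAABbEe=4 LLAABbee=4 LLAAbbEe=2 LLAAbbee=2 LLAaBBEe=4 LLAaBBee=4 LLAaBbEe=8 LLAaBbee=8 LLAabbEe=4 LLAabbee=4 LLaaBBEe=2 LLaaBBee=2 LLaaBbEe=4 LLaaBbee=4 LLaabbEe=2 LLaabbee=2 LlAABBEe=4 LlAABBee=4 LlAABbEe=8 LlAABbee=8 LlAAbbEe=4 LlAAbbee=4 LlAaBBEe=8 LlAaBBee=8 LlAaBbEe=16 LlAaBbee=16 LlAabbEe=8 LlAabbee=8 LlaaBBEe=4 LlaaBBee=4 LlaaBbEe=8 LlaaBbee=8 LlaabbEe=4 Llaabbee=4 llAABBEe=2 llAABBee=2 llAABbEe=4 llAABbee=4 llAAbbEe=2 llAAbbee=2 llAaBBEe=4 llAaBBee=4 llAaBbEe=8 llAaBbee=8 llAabbEe=4 llAabbee=4 llaaBBEe=2 llaaBBee=2 llaaBbEe=4 llaaBbee=4 llaabbEe=2 llaabbee=2
LLAaBBee hits 4/256; gcd=4; 4÷4/256÷4 = 1/64

P(LLAaBBee) = 1/64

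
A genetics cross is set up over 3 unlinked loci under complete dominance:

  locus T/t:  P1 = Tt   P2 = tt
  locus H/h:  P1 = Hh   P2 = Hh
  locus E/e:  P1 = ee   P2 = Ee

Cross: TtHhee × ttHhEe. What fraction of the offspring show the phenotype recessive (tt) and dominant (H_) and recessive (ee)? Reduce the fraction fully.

P(tt H_ ee) = 3/16

TtHhee gametes: THe×2, The×2, tHe×2, the×2
ttHhEe gametes: tHE×2, tHe×2, thE×2, the×2
TtHhee×ttHhEe grid (8·8=64): TtHHEe=4 TtHHee=4 TtHhEe=8 TtHhee=8 TthhEe=4 Tthhee=4 ttHHEe=4 ttHHee=4 ttHhEe=8 ttHhee=8 tthhEe=4 tthhee=4
tt H_ ee hits 12/64; gcd=4; 12÷4/64÷4 = 3/16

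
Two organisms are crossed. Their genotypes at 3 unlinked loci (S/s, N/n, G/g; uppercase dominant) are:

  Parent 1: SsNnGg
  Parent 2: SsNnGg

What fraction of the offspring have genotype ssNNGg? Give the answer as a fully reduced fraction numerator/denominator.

P(ssNNGg) = 1/32

SsNnGg gametes: SNG×1, SNg×1, SnG×1, Sng×1, sNG×1, sNg×1, snG×1, sng×1
SsNnGg gametes: SNG×1, SNg×1, SnG×1, Sng×1, sNG×1, sNg×1, snG×1, sng×1
SsNnGg×SsNnGg grid (8·8=64): SSNNGG=1 SSNNGg=2 SSNNgg=1 SSNnGG=2 SSNnGg=4 SSNngg=2 SSnnGG=1 SSnnGg=2 SSnngg=1 SsNNGG=2 SsNNGg=4 SsNNgg=2 SsNnGG=4 SsNnGg=8 SsNngg=4 SsnnGG=2 SsnnGg=4 Ssnngg=2 ssNNGG=1 ssNNGg=2 ssNNgg=1 ssNnGG=2 ssNnGg=4 ssNngg=2 ssnnGG=1 ssnnGg=2 ssnngg=1
ssNNGg hits 2/64; gcd=2; 2÷2/64÷2 = 1/32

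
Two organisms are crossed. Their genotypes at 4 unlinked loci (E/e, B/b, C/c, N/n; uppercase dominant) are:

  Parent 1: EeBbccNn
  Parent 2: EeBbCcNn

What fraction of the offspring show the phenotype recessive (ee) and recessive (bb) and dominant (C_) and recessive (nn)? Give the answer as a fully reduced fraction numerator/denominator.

EeBbccNn gametes: EBcN×2, EBcn×2, EbcN×2, Ebcn×2, eBcN×2, eBcn×2, ebcN×2, ebcn×2
EeBbCcNn gametes: EBCN×1, EBCn×1, EBcN×1, EBcn×1, EbCN×1, EbCn×1, EbcN×1, Ebcn×1, eBCN×1, eBCn×1, eBcN×1, eBcn×1, ebCN×1, ebCn×1, ebcN×1, ebcn×1
EeBbccNn×EeBbCcNn grid (16·16=256): EEBBCcNN=2 EEBBCcNn=4 EEBBCcnn=2 EEBBccNN=2 EEBBccNn=4 EEBBccnn=2 EEBbCcNN=4 EEBbCcNn=8 EEBbCcnn=4 EEBbccNN=4 EEBbccNn=8 EEBbccnn=4 EEbbCcNN=2 EEbbCcNn=4 EEbbCcnn=2 EEbbccNN=2 EEbbccNn=4 EEbbccnn=2 EeBBCcNN=4 EeBBCcNn=8 EeBBCcnn=4 EeBBccNN=4 EeBBccNn=8 EeBBccnn=4 EeBbCcNN=8 EeBbCcNn=16 EeBbCcnn=8 EeBbccNN=8 EeBbccNn=16 EeBbccnn=8 EebbCcNN=4 EebbCcNn=8 EebbCcnn=4 EebbccNN=4 EebbccNn=8 Eebbccnn=4 eeBBCcNN=2 eeBBCcNn=4 eeBBCcnn=2 eeBBccNN=2 eeBBccNn=4 eeBBccnn=2 eeBbCcNN=4 eeBbCcNn=8 eeBbCcnn=4 eeBbccNN=4 eeBbccNn=8 eeBbccnn=4 eebbCcNN=2 eebbCcNn=4 eebbCcnn=2 eebbccNN=2 eebbccNn=4 eebbccnn=2
ee bb C_ nn hits 2/256; gcd=2; 2÷2/256÷2 = 1/128

P(ee bb C_ nn) = 1/128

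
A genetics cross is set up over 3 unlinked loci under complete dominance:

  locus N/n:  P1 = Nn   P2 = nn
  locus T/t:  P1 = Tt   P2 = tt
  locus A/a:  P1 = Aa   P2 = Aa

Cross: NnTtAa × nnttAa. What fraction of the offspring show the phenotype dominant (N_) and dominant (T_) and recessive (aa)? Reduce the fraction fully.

NnTtAa gametes: NTA×1, NTa×1, NtA×1, Nta×1, nTA×1, nTa×1, ntA×1, nta×1
nnttAa gametes: ntA×4, nta×4
NnTtAa×nnttAa grid (8·8=64): NnTtAA=4 NnTtAa=8 NnTtaa=4 NnttAA=4 NnttAa=8 Nnttaa=4 nnTtAA=4 nnTtAa=8 nnTtaa=4 nnttAA=4 nnttAa=8 nnttaa=4
N_ T_ aa hits 4/64; gcd=4; 4÷4/64÷4 = 1/16

P(N_ T_ aa) = 1/16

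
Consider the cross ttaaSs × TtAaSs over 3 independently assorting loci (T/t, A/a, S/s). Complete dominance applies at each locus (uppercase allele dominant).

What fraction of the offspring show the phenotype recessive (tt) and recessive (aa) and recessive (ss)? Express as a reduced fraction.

ttaaSs gametes: taS×4, tas×4
TtAaSs gametes: TAS×1, TAs×1, TaS×1, Tas×1, tAS×1, tAs×1, taS×1, tas×1
ttaaSs×TtAaSs grid (8·8=64): TtAaSS=4 TtAaSs=8 TtAass=4 TtaaSS=4 TtaaSs=8 Ttaass=4 ttAaSS=4 ttAaSs=8 ttAass=4 ttaaSS=4 ttaaSs=8 ttaass=4
tt aa ss hits 4/64; gcd=4; 4÷4/64÷4 = 1/16

P(tt aa ss) = 1/16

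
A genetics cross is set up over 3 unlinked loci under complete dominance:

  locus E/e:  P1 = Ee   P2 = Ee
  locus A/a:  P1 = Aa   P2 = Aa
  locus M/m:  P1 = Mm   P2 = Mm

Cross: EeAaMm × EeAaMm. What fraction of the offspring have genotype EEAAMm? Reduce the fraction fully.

P(EEAAMm) = 1/32

EeAaMm gametes: EAM×1, EAm×1, EaM×1, Eam×1, eAM×1, eAm×1, eaM×1, eam×1
EeAaMm gametes: EAM×1, EAm×1, EaM×1, Eam×1, eAM×1, eAm×1, eaM×1, eam×1
EeAaMm×EeAaMm grid (8·8=64): EEAAMM=1 EEAAMm=2 EEAAmm=1 EEAaMM=2 EEAaMm=4 EEAamm=2 EEaaMM=1 EEaaMm=2 EEaamm=1 EeAAMM=2 EeAAMm=4 EeAAmm=2 EeAaMM=4 EeAaMm=8 EeAamm=4 EeaaMM=2 EeaaMm=4 Eeaamm=2 eeAAMM=1 eeAAMm=2 eeAAmm=1 eeAaMM=2 eeAaMm=4 eeAamm=2 eeaaMM=1 eeaaMm=2 eeaamm=1
EEAAMm hits 2/64; gcd=2; 2÷2/64÷2 = 1/32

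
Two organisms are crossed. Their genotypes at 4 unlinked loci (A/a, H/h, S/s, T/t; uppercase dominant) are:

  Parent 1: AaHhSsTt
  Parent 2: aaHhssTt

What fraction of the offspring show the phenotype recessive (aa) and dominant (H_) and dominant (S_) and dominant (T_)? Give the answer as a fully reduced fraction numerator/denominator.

P(aa H_ S_ T_) = 9/64

AaHhSsTt gametes: AHST×1, AHSt×1, AHsT×1, AHst×1, AhST×1, AhSt×1, AhsT×1, Ahst×1, aHST×1, aHSt×1, aHsT×1, aHst×1, ahST×1, ahSt×1, ahsT×1, ahst×1
aaHhssTt gametes: aHsT×4, aHst×4, ahsT×4, ahst×4
AaHhSsTt×aaHhssTt grid (16·16=256): AaHHSsTT=4 AaHHSsTt=8 AaHHSstt=4 AaHHssTT=4 AaHHssTt=8 AaHHsstt=4 AaHhSsTT=8 AaHhSsTt=16 AaHhSstt=8 AaHhssTT=8 AaHhssTt=16 AaHhsstt=8 AahhSsTT=4 AahhSsTt=8 AahhSstt=4 AahhssTT=4 AahhssTt=8 Aahhsstt=4 aaHHSsTT=4 aaHHSsTt=8 aaHHSstt=4 aaHHssTT=4 aaHHssTt=8 aaHHsstt=4 aaHhSsTT=8 aaHhSsTt=16 aaHhSstt=8 aaHhssTT=8 aaHhssTt=16 aaHhsstt=8 aahhSsTT=4 aahhSsTt=8 aahhSstt=4 aahhssTT=4 aahhssTt=8 aahhsstt=4
aa H_ S_ T_ hits 36/256; gcd=4; 36÷4/256÷4 = 9/64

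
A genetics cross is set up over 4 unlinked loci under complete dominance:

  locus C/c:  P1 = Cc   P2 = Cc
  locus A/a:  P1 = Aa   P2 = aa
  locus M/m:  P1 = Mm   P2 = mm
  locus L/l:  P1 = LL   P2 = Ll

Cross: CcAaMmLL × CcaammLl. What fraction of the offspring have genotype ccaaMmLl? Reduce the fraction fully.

P(ccaaMmLl) = 1/32

CcAaMmLL gametes: CAML×2, CAmL×2, CaML×2, CamL×2, cAML×2, cAmL×2, caML×2, camL×2
CcaammLl gametes: CamL×4, Caml×4, camL×4, caml×4
CcAaMmLL×CcaammLl grid (16·16=256): CCAaMmLL=8 CCAaMmLl=8 CCAammLL=8 CCAammLl=8 CCaaMmLL=8 CCaaMmLl=8 CCaammLL=8 CCaammLl=8 CcAaMmLL=16 CcAaMmLl=16 CcAammLL=16 CcAammLl=16 CcaaMmLL=16 CcaaMmLl=16 CcaammLL=16 CcaammLl=16 ccAaMmLL=8 ccAaMmLl=8 ccAammLL=8 ccAammLl=8 ccaaMmLL=8 ccaaMmLl=8 ccaammLL=8 ccaammLl=8
ccaaMmLl hits 8/256; gcd=8; 8÷8/256÷8 = 1/32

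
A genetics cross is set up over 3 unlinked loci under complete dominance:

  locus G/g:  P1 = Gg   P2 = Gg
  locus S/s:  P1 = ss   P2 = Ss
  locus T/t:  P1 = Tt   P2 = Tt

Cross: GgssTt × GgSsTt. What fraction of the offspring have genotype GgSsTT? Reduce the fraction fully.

GgssTt gametes: GsT×2, Gst×2, gsT×2, gst×2
GgSsTt gametes: GST×1, GSt×1, GsT×1, Gst×1, gST×1, gSt×1, gsT×1, gst×1
GgssTt×GgSsTt grid (8·8=64): GGSsTT=2 GGSsTt=4 GGSstt=2 GGssTT=2 GGssTt=4 GGsstt=2 GgSsTT=4 GgSsTt=8 GgSstt=4 GgssTT=4 GgssTt=8 Ggsstt=4 ggSsTT=2 ggSsTt=4 ggSstt=2 ggssTT=2 ggssTt=4 ggsstt=2
GgSsTT hits 4/64; gcd=4; 4÷4/64÷4 = 1/16

P(GgSsTT) = 1/16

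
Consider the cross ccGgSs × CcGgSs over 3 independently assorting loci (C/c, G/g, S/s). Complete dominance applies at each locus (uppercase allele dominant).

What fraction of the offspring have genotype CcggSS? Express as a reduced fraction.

ccGgSs gametes: cGS×2, cGs×2, cgS×2, cgs×2
CcGgSs gametes: CGS×1, CGs×1, CgS×1, Cgs×1, cGS×1, cGs×1, cgS×1, cgs×1
ccGgSs×CcGgSs grid (8·8=64): CcGGSS=2 CcGGSs=4 CcGGss=2 CcGgSS=4 CcGgSs=8 CcGgss=4 CcggSS=2 CcggSs=4 Ccggss=2 ccGGSS=2 ccGGSs=4 ccGGss=2 ccGgSS=4 ccGgSs=8 ccGgss=4 ccggSS=2 ccggSs=4 ccggss=2
CcggSS hits 2/64; gcd=2; 2÷2/64÷2 = 1/32

P(CcggSS) = 1/32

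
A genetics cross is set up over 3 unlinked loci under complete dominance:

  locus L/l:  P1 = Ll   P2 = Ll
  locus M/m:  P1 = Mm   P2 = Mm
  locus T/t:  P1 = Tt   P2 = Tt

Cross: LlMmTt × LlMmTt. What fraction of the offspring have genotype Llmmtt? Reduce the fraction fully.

P(Llmmtt) = 1/32

LlMmTt gametes: LMT×1, LMt×1, LmT×1, Lmt×1, lMT×1, lMt×1, lmT×1, lmt×1
LlMmTt gametes: LMT×1, LMt×1, LmT×1, Lmt×1, lMT×1, lMt×1, lmT×1, lmt×1
LlMmTt×LlMmTt grid (8·8=64): LLMMTT=1 LLMMTt=2 LLMMtt=1 LLMmTT=2 LLMmTt=4 LLMmtt=2 LLmmTT=1 LLmmTt=2 LLmmtt=1 LlMMTT=2 LlMMTt=4 LlMMtt=2 LlMmTT=4 LlMmTt=8 LlMmtt=4 LlmmTT=2 LlmmTt=4 Llmmtt=2 llMMTT=1 llMMTt=2 llMMtt=1 llMmTT=2 llMmTt=4 llMmtt=2 llmmTT=1 llmmTt=2 llmmtt=1
Llmmtt hits 2/64; gcd=2; 2÷2/64÷2 = 1/32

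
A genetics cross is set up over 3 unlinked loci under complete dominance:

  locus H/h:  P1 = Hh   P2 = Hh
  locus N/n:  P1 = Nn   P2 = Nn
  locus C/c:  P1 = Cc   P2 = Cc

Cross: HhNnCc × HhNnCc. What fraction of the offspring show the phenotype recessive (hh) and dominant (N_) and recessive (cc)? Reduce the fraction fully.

HhNnCc gametes: HNC×1, HNc×1, HnC×1, Hnc×1, hNC×1, hNc×1, hnC×1, hnc×1
HhNnCc gametes: HNC×1, HNc×1, HnC×1, Hnc×1, hNC×1, hNc×1, hnC×1, hnc×1
HhNnCc×HhNnCc grid (8·8=64): HHNNCC=1 HHNNCc=2 HHNNcc=1 HHNnCC=2 HHNnCc=4 HHNncc=2 HHnnCC=1 HHnnCc=2 HHnncc=1 HhNNCC=2 HhNNCc=4 HhNNcc=2 HhNnCC=4 HhNnCc=8 HhNncc=4 HhnnCC=2 HhnnCc=4 Hhnncc=2 hhNNCC=1 hhNNCc=2 hhNNcc=1 hhNnCC=2 hhNnCc=4 hhNncc=2 hhnnCC=1 hhnnCc=2 hhnncc=1
hh N_ cc hits 3/64; gcd=1; 3÷1/64÷1 = 3/64

P(hh N_ cc) = 3/64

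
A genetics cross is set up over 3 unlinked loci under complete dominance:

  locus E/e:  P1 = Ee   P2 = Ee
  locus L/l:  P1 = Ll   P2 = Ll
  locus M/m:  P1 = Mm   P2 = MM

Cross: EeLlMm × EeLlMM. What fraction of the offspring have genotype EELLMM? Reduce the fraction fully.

EeLlMm gametes: ELM×1, ELm×1, ElM×1, Elm×1, eLM×1, eLm×1, elM×1, elm×1
EeLlMM gametes: ELM×2, ElM×2, eLM×2, elM×2
EeLlMm×EeLlMM grid (8·8=64): EELLMM=2 EELLMm=2 EELlMM=4 EELlMm=4 EEllMM=2 EEllMm=2 EeLLMM=4 EeLLMm=4 EeLlMM=8 EeLlMm=8 EellMM=4 EellMm=4 eeLLMM=2 eeLLMm=2 eeLlMM=4 eeLlMm=4 eellMM=2 eellMm=2
EELLMM hits 2/64; gcd=2; 2÷2/64÷2 = 1/32

P(EELLMM) = 1/32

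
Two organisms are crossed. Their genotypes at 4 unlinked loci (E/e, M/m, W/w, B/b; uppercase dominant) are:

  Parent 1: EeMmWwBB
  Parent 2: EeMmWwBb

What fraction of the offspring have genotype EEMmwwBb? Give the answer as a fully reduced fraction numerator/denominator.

EeMmWwBB gametes: EMWB×2, EMwB×2, EmWB×2, EmwB×2, eMWB×2, eMwB×2, emWB×2, emwB×2
EeMmWwBb gametes: EMWB×1, EMWb×1, EMwB×1, EMwb×1, EmWB×1, EmWb×1, EmwB×1, Emwb×1, eMWB×1, eMWb×1, eMwB×1, eMwb×1, emWB×1, emWb×1, emwB×1, emwb×1
EeMmWwBB×EeMmWwBb grid (16·16=256): EEMMWWBB=2 EEMMWWBb=2 EEMMWwBB=4 EEMMWwBb=4 EEMMwwBB=2 EEMMwwBb=2 EEMmWWBB=4 EEMmWWBb=4 EEMmWwBB=8 EEMmWwBb=8 EEMmwwBB=4 EEMmwwBb=4 EEmmWWBB=2 EEmmWWBb=2 EEmmWwBB=4 EEmmWwBb=4 EEmmwwBB=2 EEmmwwBb=2 EeMMWWBB=4 EeMMWWBb=4 EeMMWwBB=8 EeMMWwBb=8 EeMMwwBB=4 EeMMwwBb=4 EeMmWWBB=8 EeMmWWBb=8 EeMmWwBB=16 EeMmWwBb=16 EeMmwwBB=8 EeMmwwBb=8 EemmWWBB=4 EemmWWBb=4 EemmWwBB=8 EemmWwBb=8 EemmwwBB=4 EemmwwBb=4 eeMMWWBB=2 eeMMWWBb=2 eeMMWwBB=4 eeMMWwBb=4 eeMMwwBB=2 eeMMwwBb=2 eeMmWWBB=4 eeMmWWBb=4 eeMmWwBB=8 eeMmWwBb=8 eeMmwwBB=4 eeMmwwBb=4 eemmWWBB=2 eemmWWBb=2 eemmWwBB=4 eemmWwBb=4 eemmwwBB=2 eemmwwBb=2
EEMmwwBb hits 4/256; gcd=4; 4÷4/256÷4 = 1/64

P(EEMmwwBb) = 1/64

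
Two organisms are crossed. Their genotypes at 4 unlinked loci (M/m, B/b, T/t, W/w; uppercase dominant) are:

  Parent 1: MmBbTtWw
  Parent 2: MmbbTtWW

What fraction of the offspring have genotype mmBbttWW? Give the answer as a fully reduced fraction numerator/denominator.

P(mmBbttWW) = 1/64

MmBbTtWw gametes: MBTW×1, MBTw×1, MBtW×1, MBtw×1, MbTW×1, MbTw×1, MbtW×1, Mbtw×1, mBTW×1, mBTw×1, mBtW×1, mBtw×1, mbTW×1, mbTw×1, mbtW×1, mbtw×1
MmbbTtWW gametes: MbTW×4, MbtW×4, mbTW×4, mbtW×4
MmBbTtWw×MmbbTtWW grid (16·16=256): MMBbTTWW=4 MMBbTTWw=4 MMBbTtWW=8 MMBbTtWw=8 MMBbttWW=4 MMBbttWw=4 MMbbTTWW=4 MMbbTTWw=4 MMbbTtWW=8 MMbbTtWw=8 MMbbttWW=4 MMbbttWw=4 MmBbTTWW=8 MmBbTTWw=8 MmBbTtWW=16 MmBbTtWw=16 MmBbttWW=8 MmBbttWw=8 MmbbTTWW=8 MmbbTTWw=8 MmbbTtWW=16 MmbbTtWw=16 MmbbttWW=8 MmbbttWw=8 mmBbTTWW=4 mmBbTTWw=4 mmBbTtWW=8 mmBbTtWw=8 mmBbttWW=4 mmBbttWw=4 mmbbTTWW=4 mmbbTTWw=4 mmbbTtWW=8 mmbbTtWw=8 mmbbttWW=4 mmbbttWw=4
mmBbttWW hits 4/256; gcd=4; 4÷4/256÷4 = 1/64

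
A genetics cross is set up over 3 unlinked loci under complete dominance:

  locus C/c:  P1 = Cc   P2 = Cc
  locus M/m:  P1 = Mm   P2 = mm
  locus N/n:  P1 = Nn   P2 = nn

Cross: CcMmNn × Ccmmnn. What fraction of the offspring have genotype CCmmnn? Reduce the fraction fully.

CcMmNn gametes: CMN×1, CMn×1, CmN×1, Cmn×1, cMN×1, cMn×1, cmN×1, cmn×1
Ccmmnn gametes: Cmn×4, cmn×4
CcMmNn×Ccmmnn grid (8·8=64): CCMmNn=4 CCMmnn=4 CCmmNn=4 CCmmnn=4 CcMmNn=8 CcMmnn=8 CcmmNn=8 Ccmmnn=8 ccMmNn=4 ccMmnn=4 ccmmNn=4 ccmmnn=4
CCmmnn hits 4/64; gcd=4; 4÷4/64÷4 = 1/16

P(CCmmnn) = 1/16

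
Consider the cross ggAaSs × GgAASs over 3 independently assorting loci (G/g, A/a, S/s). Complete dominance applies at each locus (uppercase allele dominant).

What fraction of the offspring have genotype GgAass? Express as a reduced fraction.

P(GgAass) = 1/16

ggAaSs gametes: gAS×2, gAs×2, gaS×2, gas×2
GgAASs gametes: GAS×2, GAs×2, gAS×2, gAs×2
ggAaSs×GgAASs grid (8·8=64): GgAASS=4 GgAASs=8 GgAAss=4 GgAaSS=4 GgAaSs=8 GgAass=4 ggAASS=4 ggAASs=8 ggAAss=4 ggAaSS=4 ggAaSs=8 ggAass=4
GgAass hits 4/64; gcd=4; 4÷4/64÷4 = 1/16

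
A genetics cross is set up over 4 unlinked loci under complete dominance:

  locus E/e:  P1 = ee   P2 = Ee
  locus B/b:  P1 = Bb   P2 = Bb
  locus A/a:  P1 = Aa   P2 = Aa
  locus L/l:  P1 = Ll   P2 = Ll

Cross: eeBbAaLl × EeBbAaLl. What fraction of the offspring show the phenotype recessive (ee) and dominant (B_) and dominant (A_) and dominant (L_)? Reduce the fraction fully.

P(ee B_ A_ L_) = 27/128

eeBbAaLl gametes: eBAL×2, eBAl×2, eBaL×2, eBal×2, ebAL×2, ebAl×2, ebaL×2, ebal×2
EeBbAaLl gametes: EBAL×1, EBAl×1, EBaL×1, EBal×1, EbAL×1, EbAl×1, EbaL×1, Ebal×1, eBAL×1, eBAl×1, eBaL×1, eBal×1, ebAL×1, ebAl×1, ebaL×1, ebal×1
eeBbAaLl×EeBbAaLl grid (16·16=256): EeBBAALL=2 EeBBAALl=4 EeBBAAll=2 EeBBAaLL=4 EeBBAaLl=8 EeBBAall=4 EeBBaaLL=2 EeBBaaLl=4 EeBBaall=2 EeBbAALL=4 EeBbAALl=8 EeBbAAll=4 EeBbAaLL=8 EeBbAaLl=16 EeBbAall=8 EeBbaaLL=4 EeBbaaLl=8 EeBbaall=4 EebbAALL=2 EebbAALl=4 EebbAAll=2 EebbAaLL=4 EebbAaLl=8 EebbAall=4 EebbaaLL=2 EebbaaLl=4 Eebbaall=2 eeBBAALL=2 eeBBAALl=4 eeBBAAll=2 eeBBAaLL=4 eeBBAaLl=8 eeBBAall=4 eeBBaaLL=2 eeBBaaLl=4 eeBBaall=2 eeBbAALL=4 eeBbAALl=8 eeBbAAll=4 eeBbAaLL=8 eeBbAaLl=16 eeBbAall=8 eeBbaaLL=4 eeBbaaLl=8 eeBbaall=4 eebbAALL=2 eebbAALl=4 eebbAAll=2 eebbAaLL=4 eebbAaLl=8 eebbAall=4 eebbaaLL=2 eebbaaLl=4 eebbaall=2
ee B_ A_ L_ hits 54/256; gcd=2; 54÷2/256÷2 = 27/128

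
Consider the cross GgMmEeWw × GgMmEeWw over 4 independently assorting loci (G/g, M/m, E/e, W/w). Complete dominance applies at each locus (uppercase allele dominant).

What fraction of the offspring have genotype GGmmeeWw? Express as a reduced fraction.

P(GGmmeeWw) = 1/128

GgMmEeWw gametes: GMEW×1, GMEw×1, GMeW×1, GMew×1, GmEW×1, GmEw×1, GmeW×1, Gmew×1, gMEW×1, gMEw×1, gMeW×1, gMew×1, gmEW×1, gmEw×1, gmeW×1, gmew×1
GgMmEeWw gametes: GMEW×1, GMEw×1, GMeW×1, GMew×1, GmEW×1, GmEw×1, GmeW×1, Gmew×1, gMEW×1, gMEw×1, gMeW×1, gMew×1, gmEW×1, gmEw×1, gmeW×1, gmew×1
GgMmEeWw×GgMmEeWw grid (16·16=256): GGMMEEWW=1 GGMMEEWw=2 GGMMEEww=1 GGMMEeWW=2 GGMMEeWw=4 GGMMEeww=2 GGMMeeWW=1 GGMMeeWw=2 GGMMeeww=1 GGMmEEWW=2 GGMmEEWw=4 GGMmEEww=2 GGMmEeWW=4 GGMmEeWw=8 GGMmEeww=4 GGMmeeWW=2 GGMmeeWw=4 GGMmeeww=2 GGmmEEWW=1 GGmmEEWw=2 GGmmEEww=1 GGmmEeWW=2 GGmmEeWw=4 GGmmEeww=2 GGmmeeWW=1 GGmmeeWw=2 GGmmeeww=1 GgMMEEWW=2 GgMMEEWw=4 GgMMEEww=2 GgMMEeWW=4 GgMMEeWw=8 GgMMEeww=4 GgMMeeWW=2 GgMMeeWw=4 GgMMeeww=2 GgMmEEWW=4 GgMmEEWw=8 GgMmEEww=4 GgMmEeWW=8 GgMmEeWw=16 GgMmEeww=8 GgMmeeWW=4 GgMmeeWw=8 GgMmeeww=4 GgmmEEWW=2 GgmmEEWw=4 GgmmEEww=2 GgmmEeWW=4 GgmmEeWw=8 GgmmEeww=4 GgmmeeWW=2 GgmmeeWw=4 Ggmmeeww=2 ggMMEEWW=1 ggMMEEWw=2 ggMMEEww=1 ggMMEeWW=2 ggMMEeWw=4 ggMMEeww=2 ggMMeeWW=1 ggMMeeWw=2 ggMMeeww=1 ggMmEEWW=2 ggMmEEWw=4 ggMmEEww=2 ggMmEeWW=4 ggMmEeWw=8 ggMmEeww=4 ggMmeeWW=2 ggMmeeWw=4 ggMmeeww=2 ggmmEEWW=1 ggmmEEWw=2 ggmmEEww=1 ggmmEeWW=2 ggmmEeWw=4 ggmmEeww=2 ggmmeeWW=1 ggmmeeWw=2 ggmmeeww=1
GGmmeeWw hits 2/256; gcd=2; 2÷2/256÷2 = 1/128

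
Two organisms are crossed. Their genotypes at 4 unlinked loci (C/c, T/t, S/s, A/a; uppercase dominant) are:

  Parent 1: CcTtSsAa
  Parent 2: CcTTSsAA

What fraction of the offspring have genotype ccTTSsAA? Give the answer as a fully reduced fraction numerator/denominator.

P(ccTTSsAA) = 1/32

CcTtSsAa gametes: CTSA×1, CTSa×1, CTsA×1, CTsa×1, CtSA×1, CtSa×1, CtsA×1, Ctsa×1, cTSA×1, cTSa×1, cTsA×1, cTsa×1, ctSA×1, ctSa×1, ctsA×1, ctsa×1
CcTTSsAA gametes: CTSA×4, CTsA×4, cTSA×4, cTsA×4
CcTtSsAa×CcTTSsAA grid (16·16=256): CCTTSSAA=4 CCTTSSAa=4 CCTTSsAA=8 CCTTSsAa=8 CCTTssAA=4 CCTTssAa=4 CCTtSSAA=4 CCTtSSAa=4 CCTtSsAA=8 CCTtSsAa=8 CCTtssAA=4 CCTtssAa=4 CcTTSSAA=8 CcTTSSAa=8 CcTTSsAA=16 CcTTSsAa=16 CcTTssAA=8 CcTTssAa=8 CcTtSSAA=8 CcTtSSAa=8 CcTtSsAA=16 CcTtSsAa=16 CcTtssAA=8 CcTtssAa=8 ccTTSSAA=4 ccTTSSAa=4 ccTTSsAA=8 ccTTSsAa=8 ccTTssAA=4 ccTTssAa=4 ccTtSSAA=4 ccTtSSAa=4 ccTtSsAA=8 ccTtSsAa=8 ccTtssAA=4 ccTtssAa=4
ccTTSsAA hits 8/256; gcd=8; 8÷8/256÷8 = 1/32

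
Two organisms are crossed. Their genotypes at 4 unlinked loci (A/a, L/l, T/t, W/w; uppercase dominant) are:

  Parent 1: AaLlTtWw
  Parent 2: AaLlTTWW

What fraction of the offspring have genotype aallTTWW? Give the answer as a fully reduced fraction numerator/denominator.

P(aallTTWW) = 1/64

AaLlTtWw gametes: ALTW×1, ALTw×1, ALtW×1, ALtw×1, AlTW×1, AlTw×1, AltW×1, Altw×1, aLTW×1, aLTw×1, aLtW×1, aLtw×1, alTW×1, alTw×1, altW×1, altw×1
AaLlTTWW gametes: ALTW×4, AlTW×4, aLTW×4, alTW×4
AaLlTtWw×AaLlTTWW grid (16·16=256): AALLTTWW=4 AALLTTWw=4 AALLTtWW=4 AALLTtWw=4 AALlTTWW=8 AALlTTWw=8 AALlTtWW=8 AALlTtWw=8 AAllTTWW=4 AAllTTWw=4 AAllTtWW=4 AAllTtWw=4 AaLLTTWW=8 AaLLTTWw=8 AaLLTtWW=8 AaLLTtWw=8 AaLlTTWW=16 AaLlTTWw=16 AaLlTtWW=16 AaLlTtWw=16 AallTTWW=8 AallTTWw=8 AallTtWW=8 AallTtWw=8 aaLLTTWW=4 aaLLTTWw=4 aaLLTtWW=4 aaLLTtWw=4 aaLlTTWW=8 aaLlTTWw=8 aaLlTtWW=8 aaLlTtWw=8 aallTTWW=4 aallTTWw=4 aallTtWW=4 aallTtWw=4
aallTTWW hits 4/256; gcd=4; 4÷4/256÷4 = 1/64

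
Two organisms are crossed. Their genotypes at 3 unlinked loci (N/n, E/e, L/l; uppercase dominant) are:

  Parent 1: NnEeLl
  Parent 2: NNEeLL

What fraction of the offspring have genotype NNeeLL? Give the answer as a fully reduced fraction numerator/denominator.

P(NNeeLL) = 1/16

NnEeLl gametes: NEL×1, NEl×1, NeL×1, Nel×1, nEL×1, nEl×1, neL×1, nel×1
NNEeLL gametes: NEL×4, NeL×4
NnEeLl×NNEeLL grid (8·8=64): NNEELL=4 NNEELl=4 NNEeLL=8 NNEeLl=8 NNeeLL=4 NNeeLl=4 NnEELL=4 NnEELl=4 NnEeLL=8 NnEeLl=8 NneeLL=4 NneeLl=4
NNeeLL hits 4/64; gcd=4; 4÷4/64÷4 = 1/16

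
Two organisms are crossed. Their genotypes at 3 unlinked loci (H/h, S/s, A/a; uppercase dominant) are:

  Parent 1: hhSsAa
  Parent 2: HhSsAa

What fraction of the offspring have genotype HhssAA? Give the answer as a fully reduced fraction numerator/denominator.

hhSsAa gametes: hSA×2, hSa×2, hsA×2, hsa×2
HhSsAa gametes: HSA×1, HSa×1, HsA×1, Hsa×1, hSA×1, hSa×1, hsA×1, hsa×1
hhSsAa×HhSsAa grid (8·8=64): HhSSAA=2 HhSSAa=4 HhSSaa=2 HhSsAA=4 HhSsAa=8 HhSsaa=4 HhssAA=2 HhssAa=4 Hhssaa=2 hhSSAA=2 hhSSAa=4 hhSSaa=2 hhSsAA=4 hhSsAa=8 hhSsaa=4 hhssAA=2 hhssAa=4 hhssaa=2
HhssAA hits 2/64; gcd=2; 2÷2/64÷2 = 1/32

P(HhssAA) = 1/32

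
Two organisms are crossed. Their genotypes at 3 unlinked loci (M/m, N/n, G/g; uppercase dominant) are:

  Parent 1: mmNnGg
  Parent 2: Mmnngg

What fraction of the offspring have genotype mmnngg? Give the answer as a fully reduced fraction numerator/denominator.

P(mmnngg) = 1/8

mmNnGg gametes: mNG×2, mNg×2, mnG×2, mng×2
Mmnngg gametes: Mng×4, mng×4
mmNnGg×Mmnngg grid (8·8=64): MmNnGg=8 MmNngg=8 MmnnGg=8 Mmnngg=8 mmNnGg=8 mmNngg=8 mmnnGg=8 mmnngg=8
mmnngg hits 8/64; gcd=8; 8÷8/64÷8 = 1/8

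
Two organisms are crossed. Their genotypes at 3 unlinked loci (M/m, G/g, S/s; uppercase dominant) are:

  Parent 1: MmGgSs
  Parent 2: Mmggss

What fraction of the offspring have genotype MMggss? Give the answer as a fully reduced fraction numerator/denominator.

P(MMggss) = 1/16

MmGgSs gametes: MGS×1, MGs×1, MgS×1, Mgs×1, mGS×1, mGs×1, mgS×1, mgs×1
Mmggss gametes: Mgs×4, mgs×4
MmGgSs×Mmggss grid (8·8=64): MMGgSs=4 MMGgss=4 MMggSs=4 MMggss=4 MmGgSs=8 MmGgss=8 MmggSs=8 Mmggss=8 mmGgSs=4 mmGgss=4 mmggSs=4 mmggss=4
MMggss hits 4/64; gcd=4; 4÷4/64÷4 = 1/16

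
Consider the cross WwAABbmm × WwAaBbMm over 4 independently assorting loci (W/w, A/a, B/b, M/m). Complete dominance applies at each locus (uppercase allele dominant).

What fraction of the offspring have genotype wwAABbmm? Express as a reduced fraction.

P(wwAABbmm) = 1/32

WwAABbmm gametes: WABm×4, WAbm×4, wABm×4, wAbm×4
WwAaBbMm gametes: WABM×1, WABm×1, WAbM×1, WAbm×1, WaBM×1, WaBm×1, WabM×1, Wabm×1, wABM×1, wABm×1, wAbM×1, wAbm×1, waBM×1, waBm×1, wabM×1, wabm×1
WwAABbmm×WwAaBbMm grid (16·16=256): WWAABBMm=4 WWAABBmm=4 WWAABbMm=8 WWAABbmm=8 WWAAbbMm=4 WWAAbbmm=4 WWAaBBMm=4 WWAaBBmm=4 WWAaBbMm=8 WWAaBbmm=8 WWAabbMm=4 WWAabbmm=4 WwAABBMm=8 WwAABBmm=8 WwAABbMm=16 WwAABbmm=16 WwAAbbMm=8 WwAAbbmm=8 WwAaBBMm=8 WwAaBBmm=8 WwAaBbMm=16 WwAaBbmm=16 WwAabbMm=8 WwAabbmm=8 wwAABBMm=4 wwAABBmm=4 wwAABbMm=8 wwAABbmm=8 wwAAbbMm=4 wwAAbbmm=4 wwAaBBMm=4 wwAaBBmm=4 wwAaBbMm=8 wwAaBbmm=8 wwAabbMm=4 wwAabbmm=4
wwAABbmm hits 8/256; gcd=8; 8÷8/256÷8 = 1/32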